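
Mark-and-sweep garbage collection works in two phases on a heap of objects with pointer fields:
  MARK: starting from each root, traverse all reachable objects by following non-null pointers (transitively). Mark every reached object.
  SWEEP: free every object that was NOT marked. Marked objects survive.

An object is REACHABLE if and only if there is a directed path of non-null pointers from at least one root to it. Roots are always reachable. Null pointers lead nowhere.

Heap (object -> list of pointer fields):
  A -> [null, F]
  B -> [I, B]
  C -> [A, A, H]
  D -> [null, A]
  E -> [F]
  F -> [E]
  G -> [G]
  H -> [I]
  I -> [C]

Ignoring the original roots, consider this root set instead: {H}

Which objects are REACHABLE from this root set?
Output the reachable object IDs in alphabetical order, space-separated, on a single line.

Roots: H
Mark H: refs=I, marked=H
Mark I: refs=C, marked=H I
Mark C: refs=A A H, marked=C H I
Mark A: refs=null F, marked=A C H I
Mark F: refs=E, marked=A C F H I
Mark E: refs=F, marked=A C E F H I
Unmarked (collected): B D G

Answer: A C E F H I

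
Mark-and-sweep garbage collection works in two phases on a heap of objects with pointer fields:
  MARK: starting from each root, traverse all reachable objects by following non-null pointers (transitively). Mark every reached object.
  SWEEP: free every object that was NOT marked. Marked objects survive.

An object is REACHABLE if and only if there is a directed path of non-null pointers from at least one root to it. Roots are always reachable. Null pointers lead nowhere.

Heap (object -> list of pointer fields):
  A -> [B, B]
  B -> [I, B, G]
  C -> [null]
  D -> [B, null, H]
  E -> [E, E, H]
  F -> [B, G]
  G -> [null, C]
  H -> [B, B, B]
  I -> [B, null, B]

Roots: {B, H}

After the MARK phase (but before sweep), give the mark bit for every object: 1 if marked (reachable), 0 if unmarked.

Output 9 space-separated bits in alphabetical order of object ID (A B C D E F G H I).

Roots: B H
Mark B: refs=I B G, marked=B
Mark H: refs=B B B, marked=B H
Mark I: refs=B null B, marked=B H I
Mark G: refs=null C, marked=B G H I
Mark C: refs=null, marked=B C G H I
Unmarked (collected): A D E F

Answer: 0 1 1 0 0 0 1 1 1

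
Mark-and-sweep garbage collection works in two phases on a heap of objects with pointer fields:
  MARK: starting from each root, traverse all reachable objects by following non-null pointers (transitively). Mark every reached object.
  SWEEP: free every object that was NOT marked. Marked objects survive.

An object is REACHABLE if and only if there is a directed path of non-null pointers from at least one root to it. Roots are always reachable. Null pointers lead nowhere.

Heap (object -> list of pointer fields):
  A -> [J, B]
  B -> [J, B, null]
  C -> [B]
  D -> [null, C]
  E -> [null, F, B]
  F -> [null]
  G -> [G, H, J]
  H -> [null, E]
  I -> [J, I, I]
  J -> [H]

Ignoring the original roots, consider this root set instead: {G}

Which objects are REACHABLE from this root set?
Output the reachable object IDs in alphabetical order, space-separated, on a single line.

Roots: G
Mark G: refs=G H J, marked=G
Mark H: refs=null E, marked=G H
Mark J: refs=H, marked=G H J
Mark E: refs=null F B, marked=E G H J
Mark F: refs=null, marked=E F G H J
Mark B: refs=J B null, marked=B E F G H J
Unmarked (collected): A C D I

Answer: B E F G H J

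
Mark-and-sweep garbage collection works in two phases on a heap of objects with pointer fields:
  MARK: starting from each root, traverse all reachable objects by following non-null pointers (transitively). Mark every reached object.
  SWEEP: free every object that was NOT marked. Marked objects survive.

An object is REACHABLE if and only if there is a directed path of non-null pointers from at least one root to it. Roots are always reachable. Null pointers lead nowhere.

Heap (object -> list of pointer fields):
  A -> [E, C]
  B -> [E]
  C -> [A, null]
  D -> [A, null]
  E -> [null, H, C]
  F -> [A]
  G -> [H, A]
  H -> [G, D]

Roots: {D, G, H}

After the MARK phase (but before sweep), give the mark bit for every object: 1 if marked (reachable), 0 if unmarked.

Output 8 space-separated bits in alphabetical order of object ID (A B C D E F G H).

Answer: 1 0 1 1 1 0 1 1

Derivation:
Roots: D G H
Mark D: refs=A null, marked=D
Mark G: refs=H A, marked=D G
Mark H: refs=G D, marked=D G H
Mark A: refs=E C, marked=A D G H
Mark E: refs=null H C, marked=A D E G H
Mark C: refs=A null, marked=A C D E G H
Unmarked (collected): B F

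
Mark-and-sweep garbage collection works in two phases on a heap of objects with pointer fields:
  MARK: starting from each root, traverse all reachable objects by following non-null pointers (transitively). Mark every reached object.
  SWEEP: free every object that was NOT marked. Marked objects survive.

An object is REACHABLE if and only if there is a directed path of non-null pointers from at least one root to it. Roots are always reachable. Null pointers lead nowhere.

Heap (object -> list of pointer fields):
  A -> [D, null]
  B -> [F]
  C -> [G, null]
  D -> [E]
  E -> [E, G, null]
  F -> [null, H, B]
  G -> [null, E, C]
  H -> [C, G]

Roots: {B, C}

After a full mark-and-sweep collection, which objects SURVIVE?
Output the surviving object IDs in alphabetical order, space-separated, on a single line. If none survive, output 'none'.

Answer: B C E F G H

Derivation:
Roots: B C
Mark B: refs=F, marked=B
Mark C: refs=G null, marked=B C
Mark F: refs=null H B, marked=B C F
Mark G: refs=null E C, marked=B C F G
Mark H: refs=C G, marked=B C F G H
Mark E: refs=E G null, marked=B C E F G H
Unmarked (collected): A D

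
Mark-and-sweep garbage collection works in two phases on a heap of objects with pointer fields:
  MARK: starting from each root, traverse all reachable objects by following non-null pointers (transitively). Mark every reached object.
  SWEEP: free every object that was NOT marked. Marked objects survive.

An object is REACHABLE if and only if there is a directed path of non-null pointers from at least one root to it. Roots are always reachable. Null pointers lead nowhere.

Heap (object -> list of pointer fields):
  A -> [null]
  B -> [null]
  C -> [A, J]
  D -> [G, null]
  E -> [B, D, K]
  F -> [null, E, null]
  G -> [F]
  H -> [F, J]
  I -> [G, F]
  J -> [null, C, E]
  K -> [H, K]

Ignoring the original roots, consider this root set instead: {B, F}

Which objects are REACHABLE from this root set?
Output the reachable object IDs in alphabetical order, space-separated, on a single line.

Answer: A B C D E F G H J K

Derivation:
Roots: B F
Mark B: refs=null, marked=B
Mark F: refs=null E null, marked=B F
Mark E: refs=B D K, marked=B E F
Mark D: refs=G null, marked=B D E F
Mark K: refs=H K, marked=B D E F K
Mark G: refs=F, marked=B D E F G K
Mark H: refs=F J, marked=B D E F G H K
Mark J: refs=null C E, marked=B D E F G H J K
Mark C: refs=A J, marked=B C D E F G H J K
Mark A: refs=null, marked=A B C D E F G H J K
Unmarked (collected): I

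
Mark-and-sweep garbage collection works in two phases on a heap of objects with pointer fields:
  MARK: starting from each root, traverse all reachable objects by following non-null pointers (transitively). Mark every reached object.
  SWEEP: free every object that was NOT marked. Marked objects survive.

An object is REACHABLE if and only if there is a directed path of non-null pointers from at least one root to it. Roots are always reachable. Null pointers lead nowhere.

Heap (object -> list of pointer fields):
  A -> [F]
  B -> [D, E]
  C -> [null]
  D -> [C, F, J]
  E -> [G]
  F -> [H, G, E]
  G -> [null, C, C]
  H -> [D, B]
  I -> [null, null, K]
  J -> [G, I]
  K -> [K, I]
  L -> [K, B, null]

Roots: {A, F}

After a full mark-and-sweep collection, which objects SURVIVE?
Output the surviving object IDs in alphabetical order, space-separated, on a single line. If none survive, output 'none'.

Answer: A B C D E F G H I J K

Derivation:
Roots: A F
Mark A: refs=F, marked=A
Mark F: refs=H G E, marked=A F
Mark H: refs=D B, marked=A F H
Mark G: refs=null C C, marked=A F G H
Mark E: refs=G, marked=A E F G H
Mark D: refs=C F J, marked=A D E F G H
Mark B: refs=D E, marked=A B D E F G H
Mark C: refs=null, marked=A B C D E F G H
Mark J: refs=G I, marked=A B C D E F G H J
Mark I: refs=null null K, marked=A B C D E F G H I J
Mark K: refs=K I, marked=A B C D E F G H I J K
Unmarked (collected): L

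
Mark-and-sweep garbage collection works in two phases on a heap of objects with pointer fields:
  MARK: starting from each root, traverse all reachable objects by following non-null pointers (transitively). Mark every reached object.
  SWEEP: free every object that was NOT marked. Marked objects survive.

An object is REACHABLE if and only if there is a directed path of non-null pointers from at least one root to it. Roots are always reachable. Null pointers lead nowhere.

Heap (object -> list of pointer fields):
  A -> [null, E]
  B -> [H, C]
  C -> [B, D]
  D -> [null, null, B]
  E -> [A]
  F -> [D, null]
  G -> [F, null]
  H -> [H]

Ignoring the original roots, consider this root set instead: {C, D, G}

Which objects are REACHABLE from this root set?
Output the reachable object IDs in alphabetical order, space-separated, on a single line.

Roots: C D G
Mark C: refs=B D, marked=C
Mark D: refs=null null B, marked=C D
Mark G: refs=F null, marked=C D G
Mark B: refs=H C, marked=B C D G
Mark F: refs=D null, marked=B C D F G
Mark H: refs=H, marked=B C D F G H
Unmarked (collected): A E

Answer: B C D F G H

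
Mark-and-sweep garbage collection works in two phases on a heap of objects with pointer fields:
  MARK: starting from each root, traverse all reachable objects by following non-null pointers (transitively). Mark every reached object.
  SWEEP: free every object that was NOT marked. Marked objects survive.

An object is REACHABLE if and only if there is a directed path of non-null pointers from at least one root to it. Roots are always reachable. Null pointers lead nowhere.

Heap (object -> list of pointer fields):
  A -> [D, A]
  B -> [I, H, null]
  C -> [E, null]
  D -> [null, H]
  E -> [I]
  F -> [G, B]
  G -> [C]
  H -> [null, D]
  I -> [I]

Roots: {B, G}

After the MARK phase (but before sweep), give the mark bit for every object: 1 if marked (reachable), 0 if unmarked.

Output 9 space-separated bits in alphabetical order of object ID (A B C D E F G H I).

Answer: 0 1 1 1 1 0 1 1 1

Derivation:
Roots: B G
Mark B: refs=I H null, marked=B
Mark G: refs=C, marked=B G
Mark I: refs=I, marked=B G I
Mark H: refs=null D, marked=B G H I
Mark C: refs=E null, marked=B C G H I
Mark D: refs=null H, marked=B C D G H I
Mark E: refs=I, marked=B C D E G H I
Unmarked (collected): A F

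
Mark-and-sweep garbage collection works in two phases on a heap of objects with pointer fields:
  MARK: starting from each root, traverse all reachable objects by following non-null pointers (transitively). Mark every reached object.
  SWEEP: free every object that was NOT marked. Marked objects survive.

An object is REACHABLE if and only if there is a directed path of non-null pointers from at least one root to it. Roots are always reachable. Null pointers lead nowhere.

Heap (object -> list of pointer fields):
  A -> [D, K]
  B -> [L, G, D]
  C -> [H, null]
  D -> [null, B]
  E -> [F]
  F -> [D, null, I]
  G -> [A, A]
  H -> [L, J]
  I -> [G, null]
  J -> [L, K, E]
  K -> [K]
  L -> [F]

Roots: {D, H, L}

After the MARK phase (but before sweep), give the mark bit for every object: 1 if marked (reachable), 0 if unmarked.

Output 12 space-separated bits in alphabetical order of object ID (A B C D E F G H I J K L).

Answer: 1 1 0 1 1 1 1 1 1 1 1 1

Derivation:
Roots: D H L
Mark D: refs=null B, marked=D
Mark H: refs=L J, marked=D H
Mark L: refs=F, marked=D H L
Mark B: refs=L G D, marked=B D H L
Mark J: refs=L K E, marked=B D H J L
Mark F: refs=D null I, marked=B D F H J L
Mark G: refs=A A, marked=B D F G H J L
Mark K: refs=K, marked=B D F G H J K L
Mark E: refs=F, marked=B D E F G H J K L
Mark I: refs=G null, marked=B D E F G H I J K L
Mark A: refs=D K, marked=A B D E F G H I J K L
Unmarked (collected): C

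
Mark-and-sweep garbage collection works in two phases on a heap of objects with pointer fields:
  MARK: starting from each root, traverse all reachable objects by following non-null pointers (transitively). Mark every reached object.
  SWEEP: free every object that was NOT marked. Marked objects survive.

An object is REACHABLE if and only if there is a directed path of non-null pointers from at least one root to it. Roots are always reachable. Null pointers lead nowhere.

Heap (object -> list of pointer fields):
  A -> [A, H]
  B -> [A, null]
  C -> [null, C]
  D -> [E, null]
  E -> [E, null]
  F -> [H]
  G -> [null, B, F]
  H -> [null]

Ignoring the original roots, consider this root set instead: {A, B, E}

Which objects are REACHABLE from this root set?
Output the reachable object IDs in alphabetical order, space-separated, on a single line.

Roots: A B E
Mark A: refs=A H, marked=A
Mark B: refs=A null, marked=A B
Mark E: refs=E null, marked=A B E
Mark H: refs=null, marked=A B E H
Unmarked (collected): C D F G

Answer: A B E H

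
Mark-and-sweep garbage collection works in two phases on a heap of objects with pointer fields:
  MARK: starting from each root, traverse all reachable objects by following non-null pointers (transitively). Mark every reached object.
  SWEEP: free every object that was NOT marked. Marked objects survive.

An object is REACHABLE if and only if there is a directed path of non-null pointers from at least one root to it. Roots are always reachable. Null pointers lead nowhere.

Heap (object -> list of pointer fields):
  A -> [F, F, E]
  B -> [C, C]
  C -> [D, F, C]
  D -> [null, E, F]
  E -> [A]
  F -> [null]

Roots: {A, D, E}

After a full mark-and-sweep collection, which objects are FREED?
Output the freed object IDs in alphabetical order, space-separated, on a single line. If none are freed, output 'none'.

Answer: B C

Derivation:
Roots: A D E
Mark A: refs=F F E, marked=A
Mark D: refs=null E F, marked=A D
Mark E: refs=A, marked=A D E
Mark F: refs=null, marked=A D E F
Unmarked (collected): B C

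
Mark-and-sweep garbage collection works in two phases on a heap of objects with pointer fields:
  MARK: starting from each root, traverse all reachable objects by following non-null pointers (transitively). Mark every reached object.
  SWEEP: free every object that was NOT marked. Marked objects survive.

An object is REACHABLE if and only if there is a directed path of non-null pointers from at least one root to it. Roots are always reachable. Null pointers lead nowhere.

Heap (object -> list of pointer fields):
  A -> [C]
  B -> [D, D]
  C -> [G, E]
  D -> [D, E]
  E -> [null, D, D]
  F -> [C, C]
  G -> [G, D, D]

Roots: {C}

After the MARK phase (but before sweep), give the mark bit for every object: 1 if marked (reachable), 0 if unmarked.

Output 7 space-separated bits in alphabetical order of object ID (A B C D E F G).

Answer: 0 0 1 1 1 0 1

Derivation:
Roots: C
Mark C: refs=G E, marked=C
Mark G: refs=G D D, marked=C G
Mark E: refs=null D D, marked=C E G
Mark D: refs=D E, marked=C D E G
Unmarked (collected): A B F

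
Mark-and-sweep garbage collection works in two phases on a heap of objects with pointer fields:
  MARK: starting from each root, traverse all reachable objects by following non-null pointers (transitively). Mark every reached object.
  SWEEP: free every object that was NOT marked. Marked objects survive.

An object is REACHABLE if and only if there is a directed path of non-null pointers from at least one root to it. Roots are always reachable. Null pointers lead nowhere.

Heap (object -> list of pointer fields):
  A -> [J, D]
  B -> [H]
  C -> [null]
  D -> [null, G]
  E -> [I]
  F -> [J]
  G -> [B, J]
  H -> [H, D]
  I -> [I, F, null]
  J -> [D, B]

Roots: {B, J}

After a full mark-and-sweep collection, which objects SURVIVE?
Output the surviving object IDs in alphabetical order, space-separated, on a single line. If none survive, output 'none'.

Answer: B D G H J

Derivation:
Roots: B J
Mark B: refs=H, marked=B
Mark J: refs=D B, marked=B J
Mark H: refs=H D, marked=B H J
Mark D: refs=null G, marked=B D H J
Mark G: refs=B J, marked=B D G H J
Unmarked (collected): A C E F I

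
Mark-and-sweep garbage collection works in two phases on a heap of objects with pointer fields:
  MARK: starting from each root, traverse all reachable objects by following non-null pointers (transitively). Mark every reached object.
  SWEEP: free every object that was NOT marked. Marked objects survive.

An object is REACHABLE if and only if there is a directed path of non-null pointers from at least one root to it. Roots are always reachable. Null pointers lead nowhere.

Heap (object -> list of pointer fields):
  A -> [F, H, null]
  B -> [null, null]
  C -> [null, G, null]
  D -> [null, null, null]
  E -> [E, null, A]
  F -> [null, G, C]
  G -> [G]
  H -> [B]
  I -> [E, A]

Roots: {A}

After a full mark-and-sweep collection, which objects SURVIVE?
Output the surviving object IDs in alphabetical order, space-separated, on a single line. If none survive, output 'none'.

Roots: A
Mark A: refs=F H null, marked=A
Mark F: refs=null G C, marked=A F
Mark H: refs=B, marked=A F H
Mark G: refs=G, marked=A F G H
Mark C: refs=null G null, marked=A C F G H
Mark B: refs=null null, marked=A B C F G H
Unmarked (collected): D E I

Answer: A B C F G H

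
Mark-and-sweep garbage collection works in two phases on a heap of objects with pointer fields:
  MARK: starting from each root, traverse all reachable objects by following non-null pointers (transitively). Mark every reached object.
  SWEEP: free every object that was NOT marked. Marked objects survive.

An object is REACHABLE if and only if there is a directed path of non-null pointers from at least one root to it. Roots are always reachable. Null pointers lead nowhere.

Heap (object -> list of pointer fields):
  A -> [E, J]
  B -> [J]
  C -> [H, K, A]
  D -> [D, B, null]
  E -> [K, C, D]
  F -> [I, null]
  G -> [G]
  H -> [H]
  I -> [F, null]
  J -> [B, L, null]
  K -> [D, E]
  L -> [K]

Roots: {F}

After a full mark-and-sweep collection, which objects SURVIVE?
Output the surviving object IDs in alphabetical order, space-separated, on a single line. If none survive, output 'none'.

Roots: F
Mark F: refs=I null, marked=F
Mark I: refs=F null, marked=F I
Unmarked (collected): A B C D E G H J K L

Answer: F I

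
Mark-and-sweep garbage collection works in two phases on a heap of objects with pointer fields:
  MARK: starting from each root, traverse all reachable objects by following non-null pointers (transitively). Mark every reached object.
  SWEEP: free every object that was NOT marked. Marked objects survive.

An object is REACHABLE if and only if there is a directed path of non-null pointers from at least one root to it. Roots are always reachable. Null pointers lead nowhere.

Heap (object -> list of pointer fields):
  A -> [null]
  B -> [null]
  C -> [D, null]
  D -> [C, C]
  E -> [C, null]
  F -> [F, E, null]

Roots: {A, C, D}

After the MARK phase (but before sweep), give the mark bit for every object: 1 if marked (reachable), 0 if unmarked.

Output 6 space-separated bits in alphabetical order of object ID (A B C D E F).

Answer: 1 0 1 1 0 0

Derivation:
Roots: A C D
Mark A: refs=null, marked=A
Mark C: refs=D null, marked=A C
Mark D: refs=C C, marked=A C D
Unmarked (collected): B E F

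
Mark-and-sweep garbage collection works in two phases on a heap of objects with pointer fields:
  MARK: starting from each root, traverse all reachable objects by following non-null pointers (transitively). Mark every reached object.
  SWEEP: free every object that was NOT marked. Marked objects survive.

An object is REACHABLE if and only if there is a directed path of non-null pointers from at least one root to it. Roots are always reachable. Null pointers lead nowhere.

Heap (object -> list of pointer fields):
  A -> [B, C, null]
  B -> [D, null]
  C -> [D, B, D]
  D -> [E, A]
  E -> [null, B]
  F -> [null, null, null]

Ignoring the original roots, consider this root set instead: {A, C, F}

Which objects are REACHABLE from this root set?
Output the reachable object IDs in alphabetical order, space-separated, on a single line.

Roots: A C F
Mark A: refs=B C null, marked=A
Mark C: refs=D B D, marked=A C
Mark F: refs=null null null, marked=A C F
Mark B: refs=D null, marked=A B C F
Mark D: refs=E A, marked=A B C D F
Mark E: refs=null B, marked=A B C D E F
Unmarked (collected): (none)

Answer: A B C D E F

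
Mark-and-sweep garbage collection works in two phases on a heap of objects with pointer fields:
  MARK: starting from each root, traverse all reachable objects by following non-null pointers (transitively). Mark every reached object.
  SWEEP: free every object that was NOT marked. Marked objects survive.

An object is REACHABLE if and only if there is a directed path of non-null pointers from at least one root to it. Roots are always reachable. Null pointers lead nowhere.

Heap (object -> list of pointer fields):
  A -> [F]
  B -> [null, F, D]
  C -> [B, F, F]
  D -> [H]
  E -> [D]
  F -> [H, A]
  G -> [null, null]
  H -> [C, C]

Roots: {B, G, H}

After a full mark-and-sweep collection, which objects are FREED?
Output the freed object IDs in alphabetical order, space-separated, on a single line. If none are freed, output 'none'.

Roots: B G H
Mark B: refs=null F D, marked=B
Mark G: refs=null null, marked=B G
Mark H: refs=C C, marked=B G H
Mark F: refs=H A, marked=B F G H
Mark D: refs=H, marked=B D F G H
Mark C: refs=B F F, marked=B C D F G H
Mark A: refs=F, marked=A B C D F G H
Unmarked (collected): E

Answer: E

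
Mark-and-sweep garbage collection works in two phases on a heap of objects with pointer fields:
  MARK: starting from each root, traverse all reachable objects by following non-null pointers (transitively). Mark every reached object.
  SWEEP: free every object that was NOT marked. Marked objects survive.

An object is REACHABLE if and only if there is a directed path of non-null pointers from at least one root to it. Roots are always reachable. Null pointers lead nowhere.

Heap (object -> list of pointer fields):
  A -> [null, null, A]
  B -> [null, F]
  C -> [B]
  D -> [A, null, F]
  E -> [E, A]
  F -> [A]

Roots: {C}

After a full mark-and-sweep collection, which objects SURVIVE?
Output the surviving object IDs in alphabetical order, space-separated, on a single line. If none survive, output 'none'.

Answer: A B C F

Derivation:
Roots: C
Mark C: refs=B, marked=C
Mark B: refs=null F, marked=B C
Mark F: refs=A, marked=B C F
Mark A: refs=null null A, marked=A B C F
Unmarked (collected): D E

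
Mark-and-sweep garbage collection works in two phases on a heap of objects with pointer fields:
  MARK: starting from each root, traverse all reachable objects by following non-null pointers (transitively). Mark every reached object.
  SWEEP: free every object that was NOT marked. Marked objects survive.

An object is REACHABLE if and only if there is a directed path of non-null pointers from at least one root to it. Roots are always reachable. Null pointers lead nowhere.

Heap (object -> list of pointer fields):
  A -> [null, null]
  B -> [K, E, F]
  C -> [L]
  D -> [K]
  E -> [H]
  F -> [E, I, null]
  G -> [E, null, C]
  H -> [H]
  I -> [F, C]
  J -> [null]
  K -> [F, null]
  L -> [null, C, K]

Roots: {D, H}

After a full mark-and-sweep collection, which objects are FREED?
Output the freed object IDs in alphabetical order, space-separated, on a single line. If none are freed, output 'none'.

Answer: A B G J

Derivation:
Roots: D H
Mark D: refs=K, marked=D
Mark H: refs=H, marked=D H
Mark K: refs=F null, marked=D H K
Mark F: refs=E I null, marked=D F H K
Mark E: refs=H, marked=D E F H K
Mark I: refs=F C, marked=D E F H I K
Mark C: refs=L, marked=C D E F H I K
Mark L: refs=null C K, marked=C D E F H I K L
Unmarked (collected): A B G J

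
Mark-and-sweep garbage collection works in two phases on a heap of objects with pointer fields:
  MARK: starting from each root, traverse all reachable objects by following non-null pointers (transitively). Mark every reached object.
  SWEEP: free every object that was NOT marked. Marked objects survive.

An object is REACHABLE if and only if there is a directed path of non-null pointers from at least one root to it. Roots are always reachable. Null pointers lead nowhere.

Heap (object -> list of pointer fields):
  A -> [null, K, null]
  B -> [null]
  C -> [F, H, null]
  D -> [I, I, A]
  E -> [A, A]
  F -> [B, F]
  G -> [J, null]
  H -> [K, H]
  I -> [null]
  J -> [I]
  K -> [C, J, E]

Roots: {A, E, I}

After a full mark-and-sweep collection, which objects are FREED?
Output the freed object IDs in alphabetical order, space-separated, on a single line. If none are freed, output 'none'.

Answer: D G

Derivation:
Roots: A E I
Mark A: refs=null K null, marked=A
Mark E: refs=A A, marked=A E
Mark I: refs=null, marked=A E I
Mark K: refs=C J E, marked=A E I K
Mark C: refs=F H null, marked=A C E I K
Mark J: refs=I, marked=A C E I J K
Mark F: refs=B F, marked=A C E F I J K
Mark H: refs=K H, marked=A C E F H I J K
Mark B: refs=null, marked=A B C E F H I J K
Unmarked (collected): D G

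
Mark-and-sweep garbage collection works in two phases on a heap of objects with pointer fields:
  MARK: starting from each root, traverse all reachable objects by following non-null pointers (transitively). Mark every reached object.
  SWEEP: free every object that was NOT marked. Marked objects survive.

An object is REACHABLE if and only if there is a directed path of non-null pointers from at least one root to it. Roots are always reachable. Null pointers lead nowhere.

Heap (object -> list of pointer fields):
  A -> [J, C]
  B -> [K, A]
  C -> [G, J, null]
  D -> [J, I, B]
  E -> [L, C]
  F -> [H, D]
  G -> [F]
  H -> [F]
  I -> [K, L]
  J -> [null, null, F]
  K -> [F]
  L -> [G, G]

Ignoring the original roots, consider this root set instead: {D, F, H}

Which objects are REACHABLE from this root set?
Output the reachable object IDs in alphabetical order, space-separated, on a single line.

Roots: D F H
Mark D: refs=J I B, marked=D
Mark F: refs=H D, marked=D F
Mark H: refs=F, marked=D F H
Mark J: refs=null null F, marked=D F H J
Mark I: refs=K L, marked=D F H I J
Mark B: refs=K A, marked=B D F H I J
Mark K: refs=F, marked=B D F H I J K
Mark L: refs=G G, marked=B D F H I J K L
Mark A: refs=J C, marked=A B D F H I J K L
Mark G: refs=F, marked=A B D F G H I J K L
Mark C: refs=G J null, marked=A B C D F G H I J K L
Unmarked (collected): E

Answer: A B C D F G H I J K L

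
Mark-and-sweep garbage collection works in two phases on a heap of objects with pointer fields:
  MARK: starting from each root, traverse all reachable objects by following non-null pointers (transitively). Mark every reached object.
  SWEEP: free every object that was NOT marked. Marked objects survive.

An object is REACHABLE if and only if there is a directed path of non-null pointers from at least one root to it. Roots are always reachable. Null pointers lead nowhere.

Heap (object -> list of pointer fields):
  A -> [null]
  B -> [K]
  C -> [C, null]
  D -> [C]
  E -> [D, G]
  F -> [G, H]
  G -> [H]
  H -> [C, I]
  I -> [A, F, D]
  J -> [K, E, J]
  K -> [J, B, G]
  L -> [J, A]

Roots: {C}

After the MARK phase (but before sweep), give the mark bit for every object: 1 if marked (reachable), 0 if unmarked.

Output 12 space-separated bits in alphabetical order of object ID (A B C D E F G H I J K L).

Answer: 0 0 1 0 0 0 0 0 0 0 0 0

Derivation:
Roots: C
Mark C: refs=C null, marked=C
Unmarked (collected): A B D E F G H I J K L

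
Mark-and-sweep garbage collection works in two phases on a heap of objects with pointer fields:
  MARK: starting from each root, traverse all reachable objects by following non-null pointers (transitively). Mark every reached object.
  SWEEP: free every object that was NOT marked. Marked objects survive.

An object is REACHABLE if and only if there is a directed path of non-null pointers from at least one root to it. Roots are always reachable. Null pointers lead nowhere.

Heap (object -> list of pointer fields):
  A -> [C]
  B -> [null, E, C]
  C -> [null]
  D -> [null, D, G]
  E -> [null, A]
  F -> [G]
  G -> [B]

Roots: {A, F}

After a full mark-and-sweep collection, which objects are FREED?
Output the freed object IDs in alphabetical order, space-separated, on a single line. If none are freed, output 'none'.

Answer: D

Derivation:
Roots: A F
Mark A: refs=C, marked=A
Mark F: refs=G, marked=A F
Mark C: refs=null, marked=A C F
Mark G: refs=B, marked=A C F G
Mark B: refs=null E C, marked=A B C F G
Mark E: refs=null A, marked=A B C E F G
Unmarked (collected): D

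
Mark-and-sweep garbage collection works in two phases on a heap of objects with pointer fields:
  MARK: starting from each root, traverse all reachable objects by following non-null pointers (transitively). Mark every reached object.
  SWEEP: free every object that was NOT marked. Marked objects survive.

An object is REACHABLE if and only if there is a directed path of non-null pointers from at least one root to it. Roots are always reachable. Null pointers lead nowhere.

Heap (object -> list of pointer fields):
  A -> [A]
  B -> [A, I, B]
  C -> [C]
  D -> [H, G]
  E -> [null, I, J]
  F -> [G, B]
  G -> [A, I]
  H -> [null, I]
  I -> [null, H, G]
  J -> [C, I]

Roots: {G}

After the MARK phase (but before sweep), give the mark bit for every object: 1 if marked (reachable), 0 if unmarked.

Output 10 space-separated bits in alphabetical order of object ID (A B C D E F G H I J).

Answer: 1 0 0 0 0 0 1 1 1 0

Derivation:
Roots: G
Mark G: refs=A I, marked=G
Mark A: refs=A, marked=A G
Mark I: refs=null H G, marked=A G I
Mark H: refs=null I, marked=A G H I
Unmarked (collected): B C D E F J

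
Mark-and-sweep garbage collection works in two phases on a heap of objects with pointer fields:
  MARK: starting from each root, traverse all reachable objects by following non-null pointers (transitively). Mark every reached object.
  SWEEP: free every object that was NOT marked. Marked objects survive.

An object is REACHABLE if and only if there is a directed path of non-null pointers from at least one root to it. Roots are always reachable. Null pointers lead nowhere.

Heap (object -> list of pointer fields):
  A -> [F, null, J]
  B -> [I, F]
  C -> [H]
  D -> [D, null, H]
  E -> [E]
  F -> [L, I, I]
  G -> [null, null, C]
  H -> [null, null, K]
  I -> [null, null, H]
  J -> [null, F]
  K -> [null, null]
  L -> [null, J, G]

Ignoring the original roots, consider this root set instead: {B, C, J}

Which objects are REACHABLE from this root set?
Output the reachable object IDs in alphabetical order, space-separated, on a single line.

Roots: B C J
Mark B: refs=I F, marked=B
Mark C: refs=H, marked=B C
Mark J: refs=null F, marked=B C J
Mark I: refs=null null H, marked=B C I J
Mark F: refs=L I I, marked=B C F I J
Mark H: refs=null null K, marked=B C F H I J
Mark L: refs=null J G, marked=B C F H I J L
Mark K: refs=null null, marked=B C F H I J K L
Mark G: refs=null null C, marked=B C F G H I J K L
Unmarked (collected): A D E

Answer: B C F G H I J K L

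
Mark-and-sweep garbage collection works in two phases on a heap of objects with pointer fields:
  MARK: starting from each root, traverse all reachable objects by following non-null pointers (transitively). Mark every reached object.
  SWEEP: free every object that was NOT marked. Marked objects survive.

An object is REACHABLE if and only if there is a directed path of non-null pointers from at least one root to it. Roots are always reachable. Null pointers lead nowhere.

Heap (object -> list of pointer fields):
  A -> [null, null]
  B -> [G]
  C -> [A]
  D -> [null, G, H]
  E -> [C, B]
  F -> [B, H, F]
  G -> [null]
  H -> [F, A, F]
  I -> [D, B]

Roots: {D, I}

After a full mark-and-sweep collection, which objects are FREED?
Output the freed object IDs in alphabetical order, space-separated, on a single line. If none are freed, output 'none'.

Answer: C E

Derivation:
Roots: D I
Mark D: refs=null G H, marked=D
Mark I: refs=D B, marked=D I
Mark G: refs=null, marked=D G I
Mark H: refs=F A F, marked=D G H I
Mark B: refs=G, marked=B D G H I
Mark F: refs=B H F, marked=B D F G H I
Mark A: refs=null null, marked=A B D F G H I
Unmarked (collected): C E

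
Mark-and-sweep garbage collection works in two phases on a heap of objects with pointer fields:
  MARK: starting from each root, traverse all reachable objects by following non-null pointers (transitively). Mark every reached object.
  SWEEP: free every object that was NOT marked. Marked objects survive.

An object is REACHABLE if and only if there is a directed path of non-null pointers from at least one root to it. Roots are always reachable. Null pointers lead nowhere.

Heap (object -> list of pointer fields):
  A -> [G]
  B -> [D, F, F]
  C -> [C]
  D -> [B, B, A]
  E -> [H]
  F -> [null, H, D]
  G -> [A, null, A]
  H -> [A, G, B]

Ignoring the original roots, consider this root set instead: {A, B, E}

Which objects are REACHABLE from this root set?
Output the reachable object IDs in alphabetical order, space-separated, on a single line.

Answer: A B D E F G H

Derivation:
Roots: A B E
Mark A: refs=G, marked=A
Mark B: refs=D F F, marked=A B
Mark E: refs=H, marked=A B E
Mark G: refs=A null A, marked=A B E G
Mark D: refs=B B A, marked=A B D E G
Mark F: refs=null H D, marked=A B D E F G
Mark H: refs=A G B, marked=A B D E F G H
Unmarked (collected): C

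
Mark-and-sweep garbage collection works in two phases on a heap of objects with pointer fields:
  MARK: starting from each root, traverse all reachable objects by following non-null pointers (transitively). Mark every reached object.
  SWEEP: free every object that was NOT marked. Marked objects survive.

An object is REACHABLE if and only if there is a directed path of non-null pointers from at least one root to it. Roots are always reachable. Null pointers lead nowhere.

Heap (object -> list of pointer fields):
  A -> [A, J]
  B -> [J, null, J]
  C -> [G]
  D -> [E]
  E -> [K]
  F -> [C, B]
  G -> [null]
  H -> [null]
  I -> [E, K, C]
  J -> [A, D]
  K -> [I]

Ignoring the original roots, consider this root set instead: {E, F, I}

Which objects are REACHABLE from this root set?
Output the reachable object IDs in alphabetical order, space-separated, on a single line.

Answer: A B C D E F G I J K

Derivation:
Roots: E F I
Mark E: refs=K, marked=E
Mark F: refs=C B, marked=E F
Mark I: refs=E K C, marked=E F I
Mark K: refs=I, marked=E F I K
Mark C: refs=G, marked=C E F I K
Mark B: refs=J null J, marked=B C E F I K
Mark G: refs=null, marked=B C E F G I K
Mark J: refs=A D, marked=B C E F G I J K
Mark A: refs=A J, marked=A B C E F G I J K
Mark D: refs=E, marked=A B C D E F G I J K
Unmarked (collected): H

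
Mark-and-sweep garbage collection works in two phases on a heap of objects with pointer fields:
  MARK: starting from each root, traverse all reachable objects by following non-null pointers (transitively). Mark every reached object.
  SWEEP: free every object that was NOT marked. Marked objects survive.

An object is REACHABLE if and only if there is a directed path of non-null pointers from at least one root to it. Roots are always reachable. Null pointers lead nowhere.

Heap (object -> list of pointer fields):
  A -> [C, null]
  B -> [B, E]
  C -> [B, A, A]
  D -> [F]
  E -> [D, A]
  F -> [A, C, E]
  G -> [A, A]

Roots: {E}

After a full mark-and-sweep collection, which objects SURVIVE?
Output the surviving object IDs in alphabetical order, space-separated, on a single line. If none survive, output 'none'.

Answer: A B C D E F

Derivation:
Roots: E
Mark E: refs=D A, marked=E
Mark D: refs=F, marked=D E
Mark A: refs=C null, marked=A D E
Mark F: refs=A C E, marked=A D E F
Mark C: refs=B A A, marked=A C D E F
Mark B: refs=B E, marked=A B C D E F
Unmarked (collected): G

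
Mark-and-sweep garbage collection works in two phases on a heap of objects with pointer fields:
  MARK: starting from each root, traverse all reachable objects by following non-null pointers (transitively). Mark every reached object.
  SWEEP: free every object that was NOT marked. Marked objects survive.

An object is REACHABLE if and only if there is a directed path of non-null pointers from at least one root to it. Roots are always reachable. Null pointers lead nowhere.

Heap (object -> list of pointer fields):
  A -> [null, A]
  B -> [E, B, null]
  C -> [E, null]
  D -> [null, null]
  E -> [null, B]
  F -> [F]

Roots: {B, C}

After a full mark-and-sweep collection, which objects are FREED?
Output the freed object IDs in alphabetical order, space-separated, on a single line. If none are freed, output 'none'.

Roots: B C
Mark B: refs=E B null, marked=B
Mark C: refs=E null, marked=B C
Mark E: refs=null B, marked=B C E
Unmarked (collected): A D F

Answer: A D F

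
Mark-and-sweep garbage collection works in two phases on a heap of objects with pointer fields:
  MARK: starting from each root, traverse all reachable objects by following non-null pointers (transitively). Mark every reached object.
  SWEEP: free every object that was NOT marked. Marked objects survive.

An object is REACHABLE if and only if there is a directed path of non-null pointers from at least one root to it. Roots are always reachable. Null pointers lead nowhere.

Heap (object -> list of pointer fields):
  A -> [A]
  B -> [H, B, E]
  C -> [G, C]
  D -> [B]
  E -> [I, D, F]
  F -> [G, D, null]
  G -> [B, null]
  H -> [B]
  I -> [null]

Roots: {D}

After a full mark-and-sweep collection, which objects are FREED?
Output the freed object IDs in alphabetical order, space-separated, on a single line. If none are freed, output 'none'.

Roots: D
Mark D: refs=B, marked=D
Mark B: refs=H B E, marked=B D
Mark H: refs=B, marked=B D H
Mark E: refs=I D F, marked=B D E H
Mark I: refs=null, marked=B D E H I
Mark F: refs=G D null, marked=B D E F H I
Mark G: refs=B null, marked=B D E F G H I
Unmarked (collected): A C

Answer: A C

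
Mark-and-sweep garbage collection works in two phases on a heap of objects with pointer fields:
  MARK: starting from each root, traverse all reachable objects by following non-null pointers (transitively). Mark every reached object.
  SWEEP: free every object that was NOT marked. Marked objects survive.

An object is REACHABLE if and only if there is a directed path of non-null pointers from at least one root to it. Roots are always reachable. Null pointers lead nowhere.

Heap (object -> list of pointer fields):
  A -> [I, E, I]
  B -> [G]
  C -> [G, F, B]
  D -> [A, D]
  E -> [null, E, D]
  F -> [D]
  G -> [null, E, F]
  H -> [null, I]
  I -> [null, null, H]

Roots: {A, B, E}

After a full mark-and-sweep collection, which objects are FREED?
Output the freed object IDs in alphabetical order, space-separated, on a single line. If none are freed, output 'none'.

Answer: C

Derivation:
Roots: A B E
Mark A: refs=I E I, marked=A
Mark B: refs=G, marked=A B
Mark E: refs=null E D, marked=A B E
Mark I: refs=null null H, marked=A B E I
Mark G: refs=null E F, marked=A B E G I
Mark D: refs=A D, marked=A B D E G I
Mark H: refs=null I, marked=A B D E G H I
Mark F: refs=D, marked=A B D E F G H I
Unmarked (collected): C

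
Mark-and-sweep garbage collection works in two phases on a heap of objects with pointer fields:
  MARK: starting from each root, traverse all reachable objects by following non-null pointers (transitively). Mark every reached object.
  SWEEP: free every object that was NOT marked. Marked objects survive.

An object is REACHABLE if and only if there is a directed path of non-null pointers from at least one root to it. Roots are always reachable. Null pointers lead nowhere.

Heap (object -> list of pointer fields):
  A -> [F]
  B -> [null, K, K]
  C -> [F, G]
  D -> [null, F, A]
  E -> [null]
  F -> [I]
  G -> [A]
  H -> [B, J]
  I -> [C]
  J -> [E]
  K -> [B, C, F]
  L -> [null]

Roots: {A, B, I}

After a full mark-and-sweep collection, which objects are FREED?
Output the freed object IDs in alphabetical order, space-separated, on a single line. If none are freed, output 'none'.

Answer: D E H J L

Derivation:
Roots: A B I
Mark A: refs=F, marked=A
Mark B: refs=null K K, marked=A B
Mark I: refs=C, marked=A B I
Mark F: refs=I, marked=A B F I
Mark K: refs=B C F, marked=A B F I K
Mark C: refs=F G, marked=A B C F I K
Mark G: refs=A, marked=A B C F G I K
Unmarked (collected): D E H J L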